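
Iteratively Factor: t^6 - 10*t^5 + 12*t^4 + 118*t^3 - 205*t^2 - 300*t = (t + 1)*(t^5 - 11*t^4 + 23*t^3 + 95*t^2 - 300*t) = (t - 5)*(t + 1)*(t^4 - 6*t^3 - 7*t^2 + 60*t) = (t - 5)*(t + 1)*(t + 3)*(t^3 - 9*t^2 + 20*t) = (t - 5)*(t - 4)*(t + 1)*(t + 3)*(t^2 - 5*t) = t*(t - 5)*(t - 4)*(t + 1)*(t + 3)*(t - 5)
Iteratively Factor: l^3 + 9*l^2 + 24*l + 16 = (l + 1)*(l^2 + 8*l + 16) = (l + 1)*(l + 4)*(l + 4)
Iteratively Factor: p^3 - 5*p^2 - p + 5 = (p + 1)*(p^2 - 6*p + 5) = (p - 1)*(p + 1)*(p - 5)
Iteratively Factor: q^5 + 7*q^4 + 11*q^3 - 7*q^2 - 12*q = (q + 3)*(q^4 + 4*q^3 - q^2 - 4*q) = (q - 1)*(q + 3)*(q^3 + 5*q^2 + 4*q) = (q - 1)*(q + 1)*(q + 3)*(q^2 + 4*q) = q*(q - 1)*(q + 1)*(q + 3)*(q + 4)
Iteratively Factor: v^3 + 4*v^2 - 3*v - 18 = (v + 3)*(v^2 + v - 6) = (v + 3)^2*(v - 2)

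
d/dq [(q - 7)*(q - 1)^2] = 3*(q - 5)*(q - 1)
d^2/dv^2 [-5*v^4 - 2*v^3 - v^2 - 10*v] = -60*v^2 - 12*v - 2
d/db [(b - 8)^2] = 2*b - 16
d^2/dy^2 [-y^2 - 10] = -2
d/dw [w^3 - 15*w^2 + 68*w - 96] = 3*w^2 - 30*w + 68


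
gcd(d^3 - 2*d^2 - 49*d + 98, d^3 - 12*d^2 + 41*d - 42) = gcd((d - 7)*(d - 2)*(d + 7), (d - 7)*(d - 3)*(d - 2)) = d^2 - 9*d + 14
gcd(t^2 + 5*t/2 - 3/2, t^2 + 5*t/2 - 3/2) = t^2 + 5*t/2 - 3/2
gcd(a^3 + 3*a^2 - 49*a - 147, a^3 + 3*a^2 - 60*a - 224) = a + 7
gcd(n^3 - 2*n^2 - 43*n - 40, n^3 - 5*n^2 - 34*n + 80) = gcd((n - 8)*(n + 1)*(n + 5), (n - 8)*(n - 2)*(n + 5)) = n^2 - 3*n - 40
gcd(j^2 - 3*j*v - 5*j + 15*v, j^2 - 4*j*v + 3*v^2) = -j + 3*v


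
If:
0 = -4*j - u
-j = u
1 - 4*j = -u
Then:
No Solution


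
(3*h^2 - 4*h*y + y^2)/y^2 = 3*h^2/y^2 - 4*h/y + 1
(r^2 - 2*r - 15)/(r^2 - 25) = (r + 3)/(r + 5)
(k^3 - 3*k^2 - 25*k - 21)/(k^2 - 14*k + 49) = (k^2 + 4*k + 3)/(k - 7)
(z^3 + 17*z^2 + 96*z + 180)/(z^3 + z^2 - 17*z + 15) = (z^2 + 12*z + 36)/(z^2 - 4*z + 3)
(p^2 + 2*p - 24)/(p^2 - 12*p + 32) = (p + 6)/(p - 8)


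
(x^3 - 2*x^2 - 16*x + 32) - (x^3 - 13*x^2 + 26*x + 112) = 11*x^2 - 42*x - 80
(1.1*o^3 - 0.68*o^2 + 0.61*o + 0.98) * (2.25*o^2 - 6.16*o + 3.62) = 2.475*o^5 - 8.306*o^4 + 9.5433*o^3 - 4.0142*o^2 - 3.8286*o + 3.5476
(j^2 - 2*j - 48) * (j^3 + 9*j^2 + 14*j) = j^5 + 7*j^4 - 52*j^3 - 460*j^2 - 672*j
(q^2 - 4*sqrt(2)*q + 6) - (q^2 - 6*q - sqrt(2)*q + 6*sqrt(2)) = -3*sqrt(2)*q + 6*q - 6*sqrt(2) + 6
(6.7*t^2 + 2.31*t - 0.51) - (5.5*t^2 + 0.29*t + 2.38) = 1.2*t^2 + 2.02*t - 2.89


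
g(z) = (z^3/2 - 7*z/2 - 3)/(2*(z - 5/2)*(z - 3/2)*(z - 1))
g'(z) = (3*z^2/2 - 7/2)/(2*(z - 5/2)*(z - 3/2)*(z - 1)) - (z^3/2 - 7*z/2 - 3)/(2*(z - 5/2)*(z - 3/2)*(z - 1)^2) - (z^3/2 - 7*z/2 - 3)/(2*(z - 5/2)*(z - 3/2)^2*(z - 1)) - (z^3/2 - 7*z/2 - 3)/(2*(z - 5/2)^2*(z - 3/2)*(z - 1))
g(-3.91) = 0.06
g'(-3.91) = -0.03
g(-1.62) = -0.01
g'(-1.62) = -0.01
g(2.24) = 10.94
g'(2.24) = 10.03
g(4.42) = 0.64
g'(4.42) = -0.07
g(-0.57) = 0.06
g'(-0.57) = 0.23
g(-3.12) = 0.03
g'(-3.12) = -0.03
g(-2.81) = 0.02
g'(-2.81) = -0.03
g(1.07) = -71.24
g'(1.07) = 781.48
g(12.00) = 0.37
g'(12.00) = -0.01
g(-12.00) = 0.16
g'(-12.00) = -0.00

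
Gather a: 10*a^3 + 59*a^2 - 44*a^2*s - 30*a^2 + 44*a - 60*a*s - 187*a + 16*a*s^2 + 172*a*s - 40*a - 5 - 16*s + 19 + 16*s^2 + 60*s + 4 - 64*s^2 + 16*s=10*a^3 + a^2*(29 - 44*s) + a*(16*s^2 + 112*s - 183) - 48*s^2 + 60*s + 18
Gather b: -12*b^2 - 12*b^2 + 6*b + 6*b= -24*b^2 + 12*b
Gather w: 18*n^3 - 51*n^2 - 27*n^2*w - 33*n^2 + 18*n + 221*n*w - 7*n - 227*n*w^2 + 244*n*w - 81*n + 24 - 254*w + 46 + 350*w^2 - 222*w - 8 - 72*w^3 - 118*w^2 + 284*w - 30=18*n^3 - 84*n^2 - 70*n - 72*w^3 + w^2*(232 - 227*n) + w*(-27*n^2 + 465*n - 192) + 32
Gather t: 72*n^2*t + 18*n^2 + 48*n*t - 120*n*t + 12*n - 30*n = 18*n^2 - 18*n + t*(72*n^2 - 72*n)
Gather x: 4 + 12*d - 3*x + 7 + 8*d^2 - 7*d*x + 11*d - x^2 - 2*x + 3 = 8*d^2 + 23*d - x^2 + x*(-7*d - 5) + 14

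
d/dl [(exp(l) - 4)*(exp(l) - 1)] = (2*exp(l) - 5)*exp(l)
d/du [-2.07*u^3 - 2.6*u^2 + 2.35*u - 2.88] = -6.21*u^2 - 5.2*u + 2.35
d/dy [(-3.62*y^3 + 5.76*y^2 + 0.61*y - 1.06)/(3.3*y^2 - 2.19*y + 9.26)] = (-11.946*y^4 + 15.8556*y^3 - 115.191*y^2 + 113.6712*y + 3.3272)/(10.89*y^4 - 14.454*y^3 + 65.9121*y^2 - 40.5588*y + 85.7476)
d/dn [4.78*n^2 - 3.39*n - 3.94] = 9.56*n - 3.39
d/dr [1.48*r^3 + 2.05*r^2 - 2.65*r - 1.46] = 4.44*r^2 + 4.1*r - 2.65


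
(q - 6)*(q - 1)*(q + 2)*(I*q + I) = I*q^4 - 4*I*q^3 - 13*I*q^2 + 4*I*q + 12*I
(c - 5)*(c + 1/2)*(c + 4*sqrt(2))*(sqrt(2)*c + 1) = sqrt(2)*c^4 - 9*sqrt(2)*c^3/2 + 9*c^3 - 81*c^2/2 + 3*sqrt(2)*c^2/2 - 18*sqrt(2)*c - 45*c/2 - 10*sqrt(2)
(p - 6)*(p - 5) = p^2 - 11*p + 30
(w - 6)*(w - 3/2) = w^2 - 15*w/2 + 9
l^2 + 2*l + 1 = (l + 1)^2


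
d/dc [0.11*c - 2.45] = 0.110000000000000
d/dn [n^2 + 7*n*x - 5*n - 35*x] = 2*n + 7*x - 5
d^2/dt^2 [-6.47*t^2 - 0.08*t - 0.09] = -12.9400000000000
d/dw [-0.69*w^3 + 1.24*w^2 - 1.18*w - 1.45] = -2.07*w^2 + 2.48*w - 1.18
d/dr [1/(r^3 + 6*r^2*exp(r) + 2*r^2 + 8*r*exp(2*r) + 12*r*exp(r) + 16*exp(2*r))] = (-6*r^2*exp(r) - 3*r^2 - 16*r*exp(2*r) - 24*r*exp(r) - 4*r - 40*exp(2*r) - 12*exp(r))/(r^3 + 6*r^2*exp(r) + 2*r^2 + 8*r*exp(2*r) + 12*r*exp(r) + 16*exp(2*r))^2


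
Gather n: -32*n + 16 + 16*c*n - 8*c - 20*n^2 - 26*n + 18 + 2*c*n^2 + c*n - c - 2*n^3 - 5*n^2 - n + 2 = -9*c - 2*n^3 + n^2*(2*c - 25) + n*(17*c - 59) + 36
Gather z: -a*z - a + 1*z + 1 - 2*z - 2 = -a + z*(-a - 1) - 1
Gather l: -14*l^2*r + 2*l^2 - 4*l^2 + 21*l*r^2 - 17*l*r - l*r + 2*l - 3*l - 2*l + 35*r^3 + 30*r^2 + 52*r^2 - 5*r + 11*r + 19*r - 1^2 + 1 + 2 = l^2*(-14*r - 2) + l*(21*r^2 - 18*r - 3) + 35*r^3 + 82*r^2 + 25*r + 2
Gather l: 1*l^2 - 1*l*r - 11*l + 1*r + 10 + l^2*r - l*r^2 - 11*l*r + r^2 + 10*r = l^2*(r + 1) + l*(-r^2 - 12*r - 11) + r^2 + 11*r + 10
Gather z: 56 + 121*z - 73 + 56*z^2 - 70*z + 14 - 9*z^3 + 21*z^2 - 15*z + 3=-9*z^3 + 77*z^2 + 36*z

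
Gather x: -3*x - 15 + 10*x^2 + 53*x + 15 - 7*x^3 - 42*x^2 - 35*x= -7*x^3 - 32*x^2 + 15*x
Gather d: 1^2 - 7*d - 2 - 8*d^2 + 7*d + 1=-8*d^2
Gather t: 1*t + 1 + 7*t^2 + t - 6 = 7*t^2 + 2*t - 5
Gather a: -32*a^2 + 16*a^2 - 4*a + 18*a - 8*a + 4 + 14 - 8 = -16*a^2 + 6*a + 10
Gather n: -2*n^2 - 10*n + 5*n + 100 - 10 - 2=-2*n^2 - 5*n + 88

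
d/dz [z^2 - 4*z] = 2*z - 4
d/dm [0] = 0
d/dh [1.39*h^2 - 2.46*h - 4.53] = 2.78*h - 2.46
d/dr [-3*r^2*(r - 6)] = 9*r*(4 - r)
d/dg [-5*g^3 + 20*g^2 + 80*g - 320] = -15*g^2 + 40*g + 80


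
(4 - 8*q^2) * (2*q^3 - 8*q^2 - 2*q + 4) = -16*q^5 + 64*q^4 + 24*q^3 - 64*q^2 - 8*q + 16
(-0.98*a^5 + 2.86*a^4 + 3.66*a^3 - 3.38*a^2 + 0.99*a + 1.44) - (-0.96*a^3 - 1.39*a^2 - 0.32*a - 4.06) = -0.98*a^5 + 2.86*a^4 + 4.62*a^3 - 1.99*a^2 + 1.31*a + 5.5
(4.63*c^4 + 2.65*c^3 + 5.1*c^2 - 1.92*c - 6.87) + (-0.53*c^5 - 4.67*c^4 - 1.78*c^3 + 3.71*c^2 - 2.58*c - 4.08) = -0.53*c^5 - 0.04*c^4 + 0.87*c^3 + 8.81*c^2 - 4.5*c - 10.95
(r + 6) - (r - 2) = 8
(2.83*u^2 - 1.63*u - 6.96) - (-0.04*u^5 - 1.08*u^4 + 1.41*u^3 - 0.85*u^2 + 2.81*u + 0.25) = 0.04*u^5 + 1.08*u^4 - 1.41*u^3 + 3.68*u^2 - 4.44*u - 7.21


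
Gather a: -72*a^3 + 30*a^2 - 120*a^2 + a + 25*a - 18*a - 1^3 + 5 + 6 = -72*a^3 - 90*a^2 + 8*a + 10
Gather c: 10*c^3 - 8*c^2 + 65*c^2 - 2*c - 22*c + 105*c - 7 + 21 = 10*c^3 + 57*c^2 + 81*c + 14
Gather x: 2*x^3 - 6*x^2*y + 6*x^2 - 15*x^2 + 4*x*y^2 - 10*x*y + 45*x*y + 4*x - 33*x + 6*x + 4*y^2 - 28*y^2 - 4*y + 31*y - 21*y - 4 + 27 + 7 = 2*x^3 + x^2*(-6*y - 9) + x*(4*y^2 + 35*y - 23) - 24*y^2 + 6*y + 30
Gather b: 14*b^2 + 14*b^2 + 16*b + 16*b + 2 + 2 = 28*b^2 + 32*b + 4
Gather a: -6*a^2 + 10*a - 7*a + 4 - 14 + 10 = -6*a^2 + 3*a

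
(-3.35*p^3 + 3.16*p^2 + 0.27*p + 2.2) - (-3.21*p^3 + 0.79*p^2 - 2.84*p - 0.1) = -0.14*p^3 + 2.37*p^2 + 3.11*p + 2.3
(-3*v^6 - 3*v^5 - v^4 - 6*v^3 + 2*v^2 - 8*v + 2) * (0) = 0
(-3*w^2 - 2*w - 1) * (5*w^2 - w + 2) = -15*w^4 - 7*w^3 - 9*w^2 - 3*w - 2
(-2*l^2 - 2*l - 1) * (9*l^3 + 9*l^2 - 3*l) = -18*l^5 - 36*l^4 - 21*l^3 - 3*l^2 + 3*l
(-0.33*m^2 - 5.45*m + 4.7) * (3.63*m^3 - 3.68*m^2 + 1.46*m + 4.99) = -1.1979*m^5 - 18.5691*m^4 + 36.6352*m^3 - 26.8997*m^2 - 20.3335*m + 23.453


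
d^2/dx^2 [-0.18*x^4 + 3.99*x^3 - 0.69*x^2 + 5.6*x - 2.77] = -2.16*x^2 + 23.94*x - 1.38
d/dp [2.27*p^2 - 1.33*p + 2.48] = 4.54*p - 1.33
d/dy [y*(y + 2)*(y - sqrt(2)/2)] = 3*y^2 - sqrt(2)*y + 4*y - sqrt(2)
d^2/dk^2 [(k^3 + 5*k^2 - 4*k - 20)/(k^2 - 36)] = 64*(k^3 + 15*k^2 + 108*k + 180)/(k^6 - 108*k^4 + 3888*k^2 - 46656)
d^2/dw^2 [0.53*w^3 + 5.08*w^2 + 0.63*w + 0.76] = 3.18*w + 10.16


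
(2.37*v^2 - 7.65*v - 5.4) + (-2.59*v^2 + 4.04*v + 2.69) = -0.22*v^2 - 3.61*v - 2.71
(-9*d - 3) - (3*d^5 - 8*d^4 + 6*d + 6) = -3*d^5 + 8*d^4 - 15*d - 9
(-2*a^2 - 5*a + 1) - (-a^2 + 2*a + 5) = -a^2 - 7*a - 4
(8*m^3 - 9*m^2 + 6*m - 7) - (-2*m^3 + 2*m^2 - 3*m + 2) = 10*m^3 - 11*m^2 + 9*m - 9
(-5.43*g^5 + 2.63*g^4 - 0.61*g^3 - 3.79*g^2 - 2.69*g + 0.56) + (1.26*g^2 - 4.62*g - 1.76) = -5.43*g^5 + 2.63*g^4 - 0.61*g^3 - 2.53*g^2 - 7.31*g - 1.2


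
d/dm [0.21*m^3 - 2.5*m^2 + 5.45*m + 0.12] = 0.63*m^2 - 5.0*m + 5.45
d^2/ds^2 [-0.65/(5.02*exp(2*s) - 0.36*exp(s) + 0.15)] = (-0.65*(10.04*exp(s) - 0.36)*(20.08*exp(s) - 0.72)*exp(s) + (13.052*exp(s) - 0.234)*(5.02*exp(2*s) - 0.36*exp(s) + 0.15))*exp(s)/(5.02*exp(2*s) - 0.36*exp(s) + 0.15)^3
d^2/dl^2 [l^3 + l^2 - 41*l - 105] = 6*l + 2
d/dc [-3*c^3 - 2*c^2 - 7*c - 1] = -9*c^2 - 4*c - 7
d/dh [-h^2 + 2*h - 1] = 2 - 2*h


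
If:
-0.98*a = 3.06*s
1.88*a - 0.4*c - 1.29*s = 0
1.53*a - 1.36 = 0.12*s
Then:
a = 0.87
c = 4.97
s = -0.28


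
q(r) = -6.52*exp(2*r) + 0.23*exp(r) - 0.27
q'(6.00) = -2122229.69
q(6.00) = -1061068.72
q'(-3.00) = -0.02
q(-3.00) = -0.27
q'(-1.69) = -0.40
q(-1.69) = -0.45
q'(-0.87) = -2.19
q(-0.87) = -1.32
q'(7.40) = -34900467.24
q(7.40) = -17450045.75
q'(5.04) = -311111.72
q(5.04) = -155538.37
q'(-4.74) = 0.00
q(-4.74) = -0.27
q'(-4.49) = 0.00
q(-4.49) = -0.27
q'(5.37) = -601955.90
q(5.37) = -300953.51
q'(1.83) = -505.32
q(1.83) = -252.21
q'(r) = -13.04*exp(2*r) + 0.23*exp(r)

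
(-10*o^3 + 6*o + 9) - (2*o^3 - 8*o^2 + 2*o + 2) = -12*o^3 + 8*o^2 + 4*o + 7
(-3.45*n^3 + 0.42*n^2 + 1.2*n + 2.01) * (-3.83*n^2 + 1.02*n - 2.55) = 13.2135*n^5 - 5.1276*n^4 + 4.6299*n^3 - 7.5453*n^2 - 1.0098*n - 5.1255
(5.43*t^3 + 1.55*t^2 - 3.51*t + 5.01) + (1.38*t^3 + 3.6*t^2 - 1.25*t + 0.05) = 6.81*t^3 + 5.15*t^2 - 4.76*t + 5.06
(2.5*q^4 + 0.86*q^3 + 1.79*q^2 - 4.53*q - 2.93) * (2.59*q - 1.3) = 6.475*q^5 - 1.0226*q^4 + 3.5181*q^3 - 14.0597*q^2 - 1.6997*q + 3.809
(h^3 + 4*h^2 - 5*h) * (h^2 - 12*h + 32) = h^5 - 8*h^4 - 21*h^3 + 188*h^2 - 160*h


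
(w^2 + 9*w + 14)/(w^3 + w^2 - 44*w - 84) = (w + 7)/(w^2 - w - 42)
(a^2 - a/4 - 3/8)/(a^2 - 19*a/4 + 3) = (a + 1/2)/(a - 4)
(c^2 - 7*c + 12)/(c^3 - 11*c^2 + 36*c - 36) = (c - 4)/(c^2 - 8*c + 12)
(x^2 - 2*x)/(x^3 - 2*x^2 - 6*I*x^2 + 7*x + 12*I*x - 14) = x/(x^2 - 6*I*x + 7)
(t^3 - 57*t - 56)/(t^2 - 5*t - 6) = (t^2 - t - 56)/(t - 6)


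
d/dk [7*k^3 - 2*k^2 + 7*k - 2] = 21*k^2 - 4*k + 7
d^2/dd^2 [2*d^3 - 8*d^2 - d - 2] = 12*d - 16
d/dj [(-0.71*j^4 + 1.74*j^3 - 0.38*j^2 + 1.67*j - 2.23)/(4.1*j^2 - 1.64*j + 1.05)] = (-5.822*j^5 + 10.6272*j^4 - 8.6892*j^3 - 0.742800000000001*j^2 + 17.488*j - 1.9037)/(16.81*j^4 - 13.448*j^3 + 11.2996*j^2 - 3.444*j + 1.1025)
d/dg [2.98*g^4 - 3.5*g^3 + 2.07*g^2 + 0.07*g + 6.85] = 11.92*g^3 - 10.5*g^2 + 4.14*g + 0.07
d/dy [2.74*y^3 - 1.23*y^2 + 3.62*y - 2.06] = 8.22*y^2 - 2.46*y + 3.62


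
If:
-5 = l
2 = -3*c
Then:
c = -2/3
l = -5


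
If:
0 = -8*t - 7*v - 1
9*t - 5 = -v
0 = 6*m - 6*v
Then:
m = -49/55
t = 36/55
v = -49/55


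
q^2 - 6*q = q*(q - 6)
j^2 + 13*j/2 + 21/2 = (j + 3)*(j + 7/2)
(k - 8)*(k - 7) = k^2 - 15*k + 56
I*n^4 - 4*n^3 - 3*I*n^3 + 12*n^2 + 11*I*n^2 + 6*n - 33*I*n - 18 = (n - 3)*(n - I)*(n + 6*I)*(I*n + 1)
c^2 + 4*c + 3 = (c + 1)*(c + 3)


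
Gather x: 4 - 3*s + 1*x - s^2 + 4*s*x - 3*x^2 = -s^2 - 3*s - 3*x^2 + x*(4*s + 1) + 4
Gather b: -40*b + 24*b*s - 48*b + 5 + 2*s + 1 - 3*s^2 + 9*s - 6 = b*(24*s - 88) - 3*s^2 + 11*s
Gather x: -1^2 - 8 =-9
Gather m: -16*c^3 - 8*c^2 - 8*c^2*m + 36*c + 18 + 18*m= -16*c^3 - 8*c^2 + 36*c + m*(18 - 8*c^2) + 18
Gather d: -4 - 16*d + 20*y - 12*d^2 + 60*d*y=-12*d^2 + d*(60*y - 16) + 20*y - 4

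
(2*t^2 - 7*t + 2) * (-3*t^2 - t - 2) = -6*t^4 + 19*t^3 - 3*t^2 + 12*t - 4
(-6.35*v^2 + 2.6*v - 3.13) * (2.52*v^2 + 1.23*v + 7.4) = -16.002*v^4 - 1.2585*v^3 - 51.6796*v^2 + 15.3901*v - 23.162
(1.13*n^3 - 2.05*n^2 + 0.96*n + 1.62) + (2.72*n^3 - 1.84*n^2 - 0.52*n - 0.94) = 3.85*n^3 - 3.89*n^2 + 0.44*n + 0.68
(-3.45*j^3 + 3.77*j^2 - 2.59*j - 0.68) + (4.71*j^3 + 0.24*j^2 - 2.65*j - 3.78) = 1.26*j^3 + 4.01*j^2 - 5.24*j - 4.46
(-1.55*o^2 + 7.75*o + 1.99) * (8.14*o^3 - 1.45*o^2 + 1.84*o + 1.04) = -12.617*o^5 + 65.3325*o^4 + 2.1091*o^3 + 9.7625*o^2 + 11.7216*o + 2.0696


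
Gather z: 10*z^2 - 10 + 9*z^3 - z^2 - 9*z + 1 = 9*z^3 + 9*z^2 - 9*z - 9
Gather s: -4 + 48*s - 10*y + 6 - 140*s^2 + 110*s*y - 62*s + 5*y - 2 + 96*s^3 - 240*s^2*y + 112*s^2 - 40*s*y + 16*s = 96*s^3 + s^2*(-240*y - 28) + s*(70*y + 2) - 5*y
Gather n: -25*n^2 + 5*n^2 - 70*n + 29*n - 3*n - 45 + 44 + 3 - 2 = -20*n^2 - 44*n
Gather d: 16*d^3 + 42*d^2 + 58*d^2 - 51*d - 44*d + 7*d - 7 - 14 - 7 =16*d^3 + 100*d^2 - 88*d - 28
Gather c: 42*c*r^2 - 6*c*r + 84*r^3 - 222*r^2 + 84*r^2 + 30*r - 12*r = c*(42*r^2 - 6*r) + 84*r^3 - 138*r^2 + 18*r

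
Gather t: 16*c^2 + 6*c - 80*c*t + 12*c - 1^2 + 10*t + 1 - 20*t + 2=16*c^2 + 18*c + t*(-80*c - 10) + 2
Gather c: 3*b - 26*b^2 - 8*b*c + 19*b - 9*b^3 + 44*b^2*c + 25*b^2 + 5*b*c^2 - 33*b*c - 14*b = -9*b^3 - b^2 + 5*b*c^2 + 8*b + c*(44*b^2 - 41*b)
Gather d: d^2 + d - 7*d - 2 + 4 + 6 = d^2 - 6*d + 8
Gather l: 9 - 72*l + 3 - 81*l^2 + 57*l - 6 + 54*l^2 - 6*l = -27*l^2 - 21*l + 6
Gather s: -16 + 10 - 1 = -7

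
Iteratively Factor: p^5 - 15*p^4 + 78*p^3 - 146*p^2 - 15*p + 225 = (p - 3)*(p^4 - 12*p^3 + 42*p^2 - 20*p - 75) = (p - 3)^2*(p^3 - 9*p^2 + 15*p + 25) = (p - 3)^2*(p + 1)*(p^2 - 10*p + 25) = (p - 5)*(p - 3)^2*(p + 1)*(p - 5)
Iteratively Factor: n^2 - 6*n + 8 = (n - 2)*(n - 4)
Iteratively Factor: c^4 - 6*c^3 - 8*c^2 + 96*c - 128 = (c - 4)*(c^3 - 2*c^2 - 16*c + 32) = (c - 4)^2*(c^2 + 2*c - 8) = (c - 4)^2*(c - 2)*(c + 4)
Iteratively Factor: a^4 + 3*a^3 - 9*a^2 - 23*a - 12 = (a - 3)*(a^3 + 6*a^2 + 9*a + 4) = (a - 3)*(a + 1)*(a^2 + 5*a + 4) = (a - 3)*(a + 1)*(a + 4)*(a + 1)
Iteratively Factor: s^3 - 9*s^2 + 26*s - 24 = (s - 2)*(s^2 - 7*s + 12) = (s - 4)*(s - 2)*(s - 3)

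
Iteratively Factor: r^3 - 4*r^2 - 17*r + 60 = (r + 4)*(r^2 - 8*r + 15) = (r - 3)*(r + 4)*(r - 5)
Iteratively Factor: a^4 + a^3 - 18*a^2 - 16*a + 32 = (a - 1)*(a^3 + 2*a^2 - 16*a - 32) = (a - 1)*(a + 2)*(a^2 - 16) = (a - 1)*(a + 2)*(a + 4)*(a - 4)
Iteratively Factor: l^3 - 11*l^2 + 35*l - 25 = (l - 1)*(l^2 - 10*l + 25) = (l - 5)*(l - 1)*(l - 5)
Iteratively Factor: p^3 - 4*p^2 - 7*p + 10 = (p - 1)*(p^2 - 3*p - 10) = (p - 5)*(p - 1)*(p + 2)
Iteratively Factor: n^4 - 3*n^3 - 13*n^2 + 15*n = (n)*(n^3 - 3*n^2 - 13*n + 15) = n*(n - 5)*(n^2 + 2*n - 3) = n*(n - 5)*(n + 3)*(n - 1)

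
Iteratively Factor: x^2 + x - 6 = (x - 2)*(x + 3)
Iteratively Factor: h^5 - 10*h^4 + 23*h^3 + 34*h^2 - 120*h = (h + 2)*(h^4 - 12*h^3 + 47*h^2 - 60*h) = (h - 4)*(h + 2)*(h^3 - 8*h^2 + 15*h) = h*(h - 4)*(h + 2)*(h^2 - 8*h + 15) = h*(h - 4)*(h - 3)*(h + 2)*(h - 5)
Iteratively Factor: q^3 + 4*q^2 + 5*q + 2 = (q + 1)*(q^2 + 3*q + 2) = (q + 1)^2*(q + 2)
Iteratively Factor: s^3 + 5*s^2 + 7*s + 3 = (s + 1)*(s^2 + 4*s + 3) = (s + 1)^2*(s + 3)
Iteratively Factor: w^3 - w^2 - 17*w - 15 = (w - 5)*(w^2 + 4*w + 3) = (w - 5)*(w + 1)*(w + 3)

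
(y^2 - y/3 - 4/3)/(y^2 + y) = (y - 4/3)/y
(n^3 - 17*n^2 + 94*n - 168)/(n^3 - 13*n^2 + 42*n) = (n - 4)/n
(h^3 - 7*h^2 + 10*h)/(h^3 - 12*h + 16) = h*(h - 5)/(h^2 + 2*h - 8)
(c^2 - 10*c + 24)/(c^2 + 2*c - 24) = (c - 6)/(c + 6)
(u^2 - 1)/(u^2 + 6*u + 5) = (u - 1)/(u + 5)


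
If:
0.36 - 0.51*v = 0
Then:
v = 0.71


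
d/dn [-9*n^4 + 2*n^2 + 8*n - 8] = -36*n^3 + 4*n + 8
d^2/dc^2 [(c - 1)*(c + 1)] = 2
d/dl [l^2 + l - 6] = 2*l + 1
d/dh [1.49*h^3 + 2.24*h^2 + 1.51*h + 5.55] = 4.47*h^2 + 4.48*h + 1.51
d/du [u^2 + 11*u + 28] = 2*u + 11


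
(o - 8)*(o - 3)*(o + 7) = o^3 - 4*o^2 - 53*o + 168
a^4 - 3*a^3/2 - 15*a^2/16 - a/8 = a*(a - 2)*(a + 1/4)^2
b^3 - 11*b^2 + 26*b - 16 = (b - 8)*(b - 2)*(b - 1)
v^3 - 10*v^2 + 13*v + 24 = (v - 8)*(v - 3)*(v + 1)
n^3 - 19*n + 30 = (n - 3)*(n - 2)*(n + 5)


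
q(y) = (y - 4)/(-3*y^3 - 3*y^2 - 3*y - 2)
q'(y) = (y - 4)*(9*y^2 + 6*y + 3)/(-3*y^3 - 3*y^2 - 3*y - 2)^2 + 1/(-3*y^3 - 3*y^2 - 3*y - 2) = (6*y^3 - 33*y^2 - 24*y - 14)/(9*y^6 + 18*y^5 + 27*y^4 + 30*y^3 + 21*y^2 + 12*y + 4)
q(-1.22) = -1.98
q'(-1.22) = -6.41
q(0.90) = 0.33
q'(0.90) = -0.67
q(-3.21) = -0.09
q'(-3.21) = -0.08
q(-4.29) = -0.04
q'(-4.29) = -0.03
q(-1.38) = -1.25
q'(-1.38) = -3.20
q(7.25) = -0.00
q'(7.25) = 0.00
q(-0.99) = -5.31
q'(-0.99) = -32.11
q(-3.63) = -0.07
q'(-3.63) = -0.05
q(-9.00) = -0.00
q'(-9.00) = 0.00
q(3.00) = 0.01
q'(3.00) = -0.02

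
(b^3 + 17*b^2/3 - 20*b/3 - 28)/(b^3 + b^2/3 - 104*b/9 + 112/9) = 3*(b^2 + 8*b + 12)/(3*b^2 + 8*b - 16)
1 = 1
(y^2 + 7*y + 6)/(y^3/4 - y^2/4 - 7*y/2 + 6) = 4*(y^2 + 7*y + 6)/(y^3 - y^2 - 14*y + 24)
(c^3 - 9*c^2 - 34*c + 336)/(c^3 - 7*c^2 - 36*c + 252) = (c - 8)/(c - 6)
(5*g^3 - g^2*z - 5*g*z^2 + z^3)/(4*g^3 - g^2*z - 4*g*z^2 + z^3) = (-5*g + z)/(-4*g + z)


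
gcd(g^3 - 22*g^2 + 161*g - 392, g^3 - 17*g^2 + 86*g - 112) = g^2 - 15*g + 56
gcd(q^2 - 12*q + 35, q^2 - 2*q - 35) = q - 7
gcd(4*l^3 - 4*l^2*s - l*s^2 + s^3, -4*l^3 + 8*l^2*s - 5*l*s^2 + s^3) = 2*l^2 - 3*l*s + s^2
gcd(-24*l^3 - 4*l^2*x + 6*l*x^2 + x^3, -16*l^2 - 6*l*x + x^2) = 2*l + x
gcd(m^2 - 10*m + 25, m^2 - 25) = m - 5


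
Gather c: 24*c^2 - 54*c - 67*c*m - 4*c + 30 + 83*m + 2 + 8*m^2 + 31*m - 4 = 24*c^2 + c*(-67*m - 58) + 8*m^2 + 114*m + 28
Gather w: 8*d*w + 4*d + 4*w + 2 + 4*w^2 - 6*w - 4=4*d + 4*w^2 + w*(8*d - 2) - 2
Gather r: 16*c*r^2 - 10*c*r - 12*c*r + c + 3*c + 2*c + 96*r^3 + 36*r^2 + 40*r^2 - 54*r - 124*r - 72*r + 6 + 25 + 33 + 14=6*c + 96*r^3 + r^2*(16*c + 76) + r*(-22*c - 250) + 78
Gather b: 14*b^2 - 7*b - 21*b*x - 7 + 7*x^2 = 14*b^2 + b*(-21*x - 7) + 7*x^2 - 7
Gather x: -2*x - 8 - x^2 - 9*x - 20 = -x^2 - 11*x - 28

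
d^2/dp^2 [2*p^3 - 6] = 12*p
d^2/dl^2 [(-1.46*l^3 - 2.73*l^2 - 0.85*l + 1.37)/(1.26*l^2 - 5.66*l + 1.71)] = (-3.5527136788005e-15*l^5 + 7.105427357601e-15*l^4 - 128.889976*l^3 + 133.126956*l^2 - 73.248408*l + 49.454734)/(2.000376*l^6 - 26.957448*l^5 + 129.238956*l^4 - 254.491712*l^3 + 175.395726*l^2 - 49.651218*l + 5.000211)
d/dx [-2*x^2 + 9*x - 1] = 9 - 4*x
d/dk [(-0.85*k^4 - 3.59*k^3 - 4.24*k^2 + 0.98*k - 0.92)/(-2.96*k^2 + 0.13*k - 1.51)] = (5.032*k^5 + 10.2949*k^4 + 4.2006*k^3 + 18.6123*k^2 + 7.3584*k - 1.3602)/(8.7616*k^4 - 0.7696*k^3 + 8.9561*k^2 - 0.3926*k + 2.2801)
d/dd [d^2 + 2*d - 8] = 2*d + 2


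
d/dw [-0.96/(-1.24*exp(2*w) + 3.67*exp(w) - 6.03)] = (3.5232 - 2.3808*exp(w))*exp(w)/(1.24*exp(2*w) - 3.67*exp(w) + 6.03)^2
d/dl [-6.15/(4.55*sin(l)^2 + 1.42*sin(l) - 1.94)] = (55.965*sin(l) + 8.733)*cos(l)/(4.55*sin(l)^2 + 1.42*sin(l) - 1.94)^2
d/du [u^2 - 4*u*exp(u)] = -4*u*exp(u) + 2*u - 4*exp(u)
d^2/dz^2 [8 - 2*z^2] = -4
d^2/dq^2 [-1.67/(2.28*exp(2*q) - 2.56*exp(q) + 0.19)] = (-1.67*(4.56*exp(q) - 2.56)*(9.12*exp(q) - 5.12)*exp(q) + (15.2304*exp(q) - 4.2752)*(2.28*exp(2*q) - 2.56*exp(q) + 0.19))*exp(q)/(2.28*exp(2*q) - 2.56*exp(q) + 0.19)^3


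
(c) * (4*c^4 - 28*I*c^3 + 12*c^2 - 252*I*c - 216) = 4*c^5 - 28*I*c^4 + 12*c^3 - 252*I*c^2 - 216*c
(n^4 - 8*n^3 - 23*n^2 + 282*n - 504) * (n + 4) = n^5 - 4*n^4 - 55*n^3 + 190*n^2 + 624*n - 2016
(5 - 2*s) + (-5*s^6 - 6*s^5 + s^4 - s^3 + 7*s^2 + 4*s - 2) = -5*s^6 - 6*s^5 + s^4 - s^3 + 7*s^2 + 2*s + 3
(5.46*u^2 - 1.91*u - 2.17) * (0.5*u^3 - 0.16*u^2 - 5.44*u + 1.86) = 2.73*u^5 - 1.8286*u^4 - 30.4818*u^3 + 20.8932*u^2 + 8.2522*u - 4.0362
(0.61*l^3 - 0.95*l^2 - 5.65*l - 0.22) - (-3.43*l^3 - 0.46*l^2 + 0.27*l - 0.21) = 4.04*l^3 - 0.49*l^2 - 5.92*l - 0.01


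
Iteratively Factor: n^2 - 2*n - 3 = (n + 1)*(n - 3)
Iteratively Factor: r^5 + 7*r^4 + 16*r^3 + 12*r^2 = (r)*(r^4 + 7*r^3 + 16*r^2 + 12*r) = r*(r + 3)*(r^3 + 4*r^2 + 4*r) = r*(r + 2)*(r + 3)*(r^2 + 2*r) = r^2*(r + 2)*(r + 3)*(r + 2)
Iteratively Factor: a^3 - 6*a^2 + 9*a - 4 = (a - 1)*(a^2 - 5*a + 4) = (a - 4)*(a - 1)*(a - 1)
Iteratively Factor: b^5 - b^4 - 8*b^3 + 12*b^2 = (b)*(b^4 - b^3 - 8*b^2 + 12*b) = b*(b - 2)*(b^3 + b^2 - 6*b) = b*(b - 2)^2*(b^2 + 3*b) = b^2*(b - 2)^2*(b + 3)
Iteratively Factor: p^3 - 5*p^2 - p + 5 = (p - 1)*(p^2 - 4*p - 5) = (p - 5)*(p - 1)*(p + 1)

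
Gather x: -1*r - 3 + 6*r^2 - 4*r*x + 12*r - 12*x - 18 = 6*r^2 + 11*r + x*(-4*r - 12) - 21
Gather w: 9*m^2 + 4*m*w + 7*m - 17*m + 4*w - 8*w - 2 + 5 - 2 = 9*m^2 - 10*m + w*(4*m - 4) + 1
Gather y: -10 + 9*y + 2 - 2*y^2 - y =-2*y^2 + 8*y - 8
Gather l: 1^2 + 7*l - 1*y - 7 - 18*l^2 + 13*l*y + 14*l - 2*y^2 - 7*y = -18*l^2 + l*(13*y + 21) - 2*y^2 - 8*y - 6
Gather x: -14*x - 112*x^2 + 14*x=-112*x^2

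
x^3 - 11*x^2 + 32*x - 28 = (x - 7)*(x - 2)^2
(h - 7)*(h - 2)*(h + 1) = h^3 - 8*h^2 + 5*h + 14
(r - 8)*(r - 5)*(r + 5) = r^3 - 8*r^2 - 25*r + 200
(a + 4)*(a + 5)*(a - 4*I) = a^3 + 9*a^2 - 4*I*a^2 + 20*a - 36*I*a - 80*I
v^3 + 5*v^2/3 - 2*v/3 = v*(v - 1/3)*(v + 2)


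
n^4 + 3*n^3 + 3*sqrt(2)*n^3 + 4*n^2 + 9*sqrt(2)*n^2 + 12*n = n*(n + 3)*(n + sqrt(2))*(n + 2*sqrt(2))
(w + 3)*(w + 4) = w^2 + 7*w + 12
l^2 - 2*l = l*(l - 2)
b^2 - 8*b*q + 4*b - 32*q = (b + 4)*(b - 8*q)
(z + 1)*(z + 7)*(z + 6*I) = z^3 + 8*z^2 + 6*I*z^2 + 7*z + 48*I*z + 42*I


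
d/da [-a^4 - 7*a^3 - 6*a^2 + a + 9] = -4*a^3 - 21*a^2 - 12*a + 1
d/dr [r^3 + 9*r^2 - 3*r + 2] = 3*r^2 + 18*r - 3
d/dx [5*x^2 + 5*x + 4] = 10*x + 5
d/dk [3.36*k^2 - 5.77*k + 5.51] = 6.72*k - 5.77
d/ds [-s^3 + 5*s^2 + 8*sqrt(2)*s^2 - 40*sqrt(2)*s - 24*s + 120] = -3*s^2 + 10*s + 16*sqrt(2)*s - 40*sqrt(2) - 24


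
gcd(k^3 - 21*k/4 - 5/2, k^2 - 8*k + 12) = 1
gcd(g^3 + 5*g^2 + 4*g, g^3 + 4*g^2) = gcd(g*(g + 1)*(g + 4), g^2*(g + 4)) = g^2 + 4*g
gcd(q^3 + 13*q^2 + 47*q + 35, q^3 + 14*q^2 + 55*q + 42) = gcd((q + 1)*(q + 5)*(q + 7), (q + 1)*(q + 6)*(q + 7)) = q^2 + 8*q + 7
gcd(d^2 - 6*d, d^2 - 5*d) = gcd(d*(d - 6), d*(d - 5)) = d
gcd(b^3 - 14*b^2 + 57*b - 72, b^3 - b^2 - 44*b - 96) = b - 8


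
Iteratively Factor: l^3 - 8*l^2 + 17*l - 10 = (l - 2)*(l^2 - 6*l + 5) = (l - 5)*(l - 2)*(l - 1)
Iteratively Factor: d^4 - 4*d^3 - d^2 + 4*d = (d - 4)*(d^3 - d) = d*(d - 4)*(d^2 - 1) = d*(d - 4)*(d + 1)*(d - 1)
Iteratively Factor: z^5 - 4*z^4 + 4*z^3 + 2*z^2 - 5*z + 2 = (z - 1)*(z^4 - 3*z^3 + z^2 + 3*z - 2) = (z - 1)^2*(z^3 - 2*z^2 - z + 2) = (z - 1)^2*(z + 1)*(z^2 - 3*z + 2) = (z - 2)*(z - 1)^2*(z + 1)*(z - 1)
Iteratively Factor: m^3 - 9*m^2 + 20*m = (m - 5)*(m^2 - 4*m) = (m - 5)*(m - 4)*(m)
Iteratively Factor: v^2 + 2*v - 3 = (v + 3)*(v - 1)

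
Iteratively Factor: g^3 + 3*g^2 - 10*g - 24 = (g + 4)*(g^2 - g - 6) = (g - 3)*(g + 4)*(g + 2)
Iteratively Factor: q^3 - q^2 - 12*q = (q)*(q^2 - q - 12) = q*(q - 4)*(q + 3)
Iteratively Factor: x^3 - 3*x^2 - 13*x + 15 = (x + 3)*(x^2 - 6*x + 5) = (x - 5)*(x + 3)*(x - 1)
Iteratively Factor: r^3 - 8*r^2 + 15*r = (r)*(r^2 - 8*r + 15) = r*(r - 3)*(r - 5)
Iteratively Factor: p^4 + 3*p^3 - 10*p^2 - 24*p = (p - 3)*(p^3 + 6*p^2 + 8*p) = (p - 3)*(p + 2)*(p^2 + 4*p) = (p - 3)*(p + 2)*(p + 4)*(p)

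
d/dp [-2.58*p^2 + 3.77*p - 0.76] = 3.77 - 5.16*p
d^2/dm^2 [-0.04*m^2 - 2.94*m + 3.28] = -0.0800000000000000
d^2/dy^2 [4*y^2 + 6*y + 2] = 8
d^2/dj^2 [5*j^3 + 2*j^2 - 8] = 30*j + 4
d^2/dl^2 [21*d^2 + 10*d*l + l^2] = 2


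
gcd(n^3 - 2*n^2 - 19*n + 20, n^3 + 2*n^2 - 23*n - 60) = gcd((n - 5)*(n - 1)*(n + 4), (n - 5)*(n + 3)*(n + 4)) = n^2 - n - 20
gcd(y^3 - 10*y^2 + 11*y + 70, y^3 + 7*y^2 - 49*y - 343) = y - 7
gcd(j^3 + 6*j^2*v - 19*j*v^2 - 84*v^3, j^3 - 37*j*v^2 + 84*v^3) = -j^2 - 3*j*v + 28*v^2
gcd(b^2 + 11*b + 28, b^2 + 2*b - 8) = b + 4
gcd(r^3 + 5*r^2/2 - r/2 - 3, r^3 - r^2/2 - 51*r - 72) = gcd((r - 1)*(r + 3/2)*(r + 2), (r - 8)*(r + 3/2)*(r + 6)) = r + 3/2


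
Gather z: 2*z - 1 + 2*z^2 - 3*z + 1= 2*z^2 - z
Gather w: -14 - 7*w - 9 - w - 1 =-8*w - 24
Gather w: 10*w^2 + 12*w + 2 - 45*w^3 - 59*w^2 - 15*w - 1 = -45*w^3 - 49*w^2 - 3*w + 1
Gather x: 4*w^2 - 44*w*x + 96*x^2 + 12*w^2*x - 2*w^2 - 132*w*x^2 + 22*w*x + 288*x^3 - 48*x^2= 2*w^2 + 288*x^3 + x^2*(48 - 132*w) + x*(12*w^2 - 22*w)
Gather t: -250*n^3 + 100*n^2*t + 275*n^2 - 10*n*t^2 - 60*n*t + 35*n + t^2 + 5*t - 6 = -250*n^3 + 275*n^2 + 35*n + t^2*(1 - 10*n) + t*(100*n^2 - 60*n + 5) - 6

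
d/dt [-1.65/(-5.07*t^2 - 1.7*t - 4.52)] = (-16.731*t - 2.805)/(5.07*t^2 + 1.7*t + 4.52)^2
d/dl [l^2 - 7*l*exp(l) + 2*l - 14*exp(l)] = -7*l*exp(l) + 2*l - 21*exp(l) + 2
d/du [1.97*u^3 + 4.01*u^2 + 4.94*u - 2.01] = 5.91*u^2 + 8.02*u + 4.94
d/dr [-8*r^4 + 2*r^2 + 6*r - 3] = -32*r^3 + 4*r + 6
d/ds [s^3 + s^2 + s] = 3*s^2 + 2*s + 1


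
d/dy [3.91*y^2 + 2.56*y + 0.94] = 7.82*y + 2.56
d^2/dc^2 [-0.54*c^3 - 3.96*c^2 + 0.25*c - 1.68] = -3.24*c - 7.92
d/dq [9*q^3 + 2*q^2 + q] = 27*q^2 + 4*q + 1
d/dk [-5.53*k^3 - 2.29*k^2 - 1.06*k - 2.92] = -16.59*k^2 - 4.58*k - 1.06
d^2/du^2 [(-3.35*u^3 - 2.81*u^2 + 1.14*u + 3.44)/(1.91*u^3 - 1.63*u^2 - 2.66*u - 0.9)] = (-2.8421709430404e-14*u^7 - 41.361432*u^6 - 77.167056*u^5 - 25.46412*u^4 - 234.550416*u^3 - 49.8950280000001*u^2 + 98.655792*u + 28.576648)/(6.967871*u^9 - 17.839209*u^8 - 13.887801*u^7 + 35.507651*u^6 + 36.152946*u^5 - 14.338074*u^4 - 37.593116*u^3 - 23.06502*u^2 - 6.4638*u - 0.729)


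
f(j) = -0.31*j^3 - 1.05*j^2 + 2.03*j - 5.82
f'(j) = -0.93*j^2 - 2.1*j + 2.03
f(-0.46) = -6.95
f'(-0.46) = 2.80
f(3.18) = -19.95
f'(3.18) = -14.05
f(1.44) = -6.00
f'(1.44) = -2.92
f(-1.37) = -9.77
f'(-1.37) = 3.16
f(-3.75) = -11.85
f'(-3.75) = -3.17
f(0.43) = -5.17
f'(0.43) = 0.96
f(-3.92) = -11.24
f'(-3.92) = -4.03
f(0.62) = -5.04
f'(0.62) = 0.37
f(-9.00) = 116.85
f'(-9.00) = -54.40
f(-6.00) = 11.16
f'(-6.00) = -18.85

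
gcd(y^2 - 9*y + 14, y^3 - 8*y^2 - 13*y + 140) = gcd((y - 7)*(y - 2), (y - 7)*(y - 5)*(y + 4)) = y - 7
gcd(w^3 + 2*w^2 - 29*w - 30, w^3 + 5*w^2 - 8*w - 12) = w^2 + 7*w + 6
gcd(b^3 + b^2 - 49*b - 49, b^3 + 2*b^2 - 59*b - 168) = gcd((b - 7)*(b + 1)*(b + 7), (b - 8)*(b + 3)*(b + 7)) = b + 7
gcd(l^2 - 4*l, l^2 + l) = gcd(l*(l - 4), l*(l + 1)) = l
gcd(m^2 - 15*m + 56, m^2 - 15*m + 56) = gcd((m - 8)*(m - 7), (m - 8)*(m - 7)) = m^2 - 15*m + 56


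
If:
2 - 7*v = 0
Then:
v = 2/7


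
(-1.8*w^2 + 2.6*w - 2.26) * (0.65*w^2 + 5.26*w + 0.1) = -1.17*w^4 - 7.778*w^3 + 12.027*w^2 - 11.6276*w - 0.226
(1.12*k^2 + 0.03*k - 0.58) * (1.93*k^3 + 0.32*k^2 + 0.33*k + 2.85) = 2.1616*k^5 + 0.4163*k^4 - 0.7402*k^3 + 3.0163*k^2 - 0.1059*k - 1.653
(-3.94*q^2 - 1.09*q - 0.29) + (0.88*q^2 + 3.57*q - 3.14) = -3.06*q^2 + 2.48*q - 3.43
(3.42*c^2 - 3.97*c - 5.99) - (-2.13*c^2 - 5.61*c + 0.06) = 5.55*c^2 + 1.64*c - 6.05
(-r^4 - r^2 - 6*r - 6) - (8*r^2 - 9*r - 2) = -r^4 - 9*r^2 + 3*r - 4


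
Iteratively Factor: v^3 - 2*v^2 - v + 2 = (v + 1)*(v^2 - 3*v + 2) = (v - 2)*(v + 1)*(v - 1)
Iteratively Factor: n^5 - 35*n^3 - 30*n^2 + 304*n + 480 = (n + 4)*(n^4 - 4*n^3 - 19*n^2 + 46*n + 120) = (n + 2)*(n + 4)*(n^3 - 6*n^2 - 7*n + 60) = (n + 2)*(n + 3)*(n + 4)*(n^2 - 9*n + 20) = (n - 5)*(n + 2)*(n + 3)*(n + 4)*(n - 4)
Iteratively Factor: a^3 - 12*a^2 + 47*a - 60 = (a - 3)*(a^2 - 9*a + 20) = (a - 5)*(a - 3)*(a - 4)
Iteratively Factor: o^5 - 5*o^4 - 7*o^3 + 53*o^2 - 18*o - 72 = (o - 4)*(o^4 - o^3 - 11*o^2 + 9*o + 18) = (o - 4)*(o - 2)*(o^3 + o^2 - 9*o - 9) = (o - 4)*(o - 2)*(o + 1)*(o^2 - 9) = (o - 4)*(o - 2)*(o + 1)*(o + 3)*(o - 3)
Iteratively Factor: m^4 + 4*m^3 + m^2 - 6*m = (m - 1)*(m^3 + 5*m^2 + 6*m) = m*(m - 1)*(m^2 + 5*m + 6) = m*(m - 1)*(m + 2)*(m + 3)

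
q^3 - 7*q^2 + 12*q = q*(q - 4)*(q - 3)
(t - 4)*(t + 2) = t^2 - 2*t - 8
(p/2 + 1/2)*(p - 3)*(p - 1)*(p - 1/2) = p^4/2 - 7*p^3/4 + p^2/4 + 7*p/4 - 3/4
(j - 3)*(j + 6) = j^2 + 3*j - 18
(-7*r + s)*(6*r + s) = -42*r^2 - r*s + s^2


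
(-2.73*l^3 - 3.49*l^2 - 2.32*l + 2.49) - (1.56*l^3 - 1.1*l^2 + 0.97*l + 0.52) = -4.29*l^3 - 2.39*l^2 - 3.29*l + 1.97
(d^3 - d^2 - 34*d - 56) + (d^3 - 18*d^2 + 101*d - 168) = 2*d^3 - 19*d^2 + 67*d - 224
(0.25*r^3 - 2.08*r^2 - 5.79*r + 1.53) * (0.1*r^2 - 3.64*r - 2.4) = 0.025*r^5 - 1.118*r^4 + 6.3922*r^3 + 26.2206*r^2 + 8.3268*r - 3.672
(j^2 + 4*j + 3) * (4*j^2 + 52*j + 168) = 4*j^4 + 68*j^3 + 388*j^2 + 828*j + 504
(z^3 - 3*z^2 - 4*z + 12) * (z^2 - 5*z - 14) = z^5 - 8*z^4 - 3*z^3 + 74*z^2 - 4*z - 168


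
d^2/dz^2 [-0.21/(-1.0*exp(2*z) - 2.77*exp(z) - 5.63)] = (-(0.84*exp(z) + 0.5817)*(1.0*exp(2*z) + 2.77*exp(z) + 5.63) + 0.21*(2.0*exp(z) + 2.77)*(4.0*exp(z) + 5.54)*exp(z))*exp(z)/(1.0*exp(2*z) + 2.77*exp(z) + 5.63)^3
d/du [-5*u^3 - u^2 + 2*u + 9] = -15*u^2 - 2*u + 2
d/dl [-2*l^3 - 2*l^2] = 2*l*(-3*l - 2)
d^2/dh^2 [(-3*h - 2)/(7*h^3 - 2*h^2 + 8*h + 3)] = 2*(-441*h^5 - 462*h^4 + 380*h^3 + 18*h^2 + 168*h - 68)/(343*h^9 - 294*h^8 + 1260*h^7 - 239*h^6 + 1188*h^5 + 660*h^4 + 413*h^3 + 522*h^2 + 216*h + 27)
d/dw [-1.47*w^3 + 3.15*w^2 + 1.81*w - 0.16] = -4.41*w^2 + 6.3*w + 1.81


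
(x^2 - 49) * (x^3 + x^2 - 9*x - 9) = x^5 + x^4 - 58*x^3 - 58*x^2 + 441*x + 441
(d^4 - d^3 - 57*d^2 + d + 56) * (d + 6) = d^5 + 5*d^4 - 63*d^3 - 341*d^2 + 62*d + 336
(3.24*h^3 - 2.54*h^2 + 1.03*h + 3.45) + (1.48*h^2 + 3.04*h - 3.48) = 3.24*h^3 - 1.06*h^2 + 4.07*h - 0.0299999999999998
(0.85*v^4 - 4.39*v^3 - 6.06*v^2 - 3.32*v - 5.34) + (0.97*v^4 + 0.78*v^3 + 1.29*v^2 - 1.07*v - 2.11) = 1.82*v^4 - 3.61*v^3 - 4.77*v^2 - 4.39*v - 7.45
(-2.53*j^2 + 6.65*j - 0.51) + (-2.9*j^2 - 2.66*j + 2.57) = -5.43*j^2 + 3.99*j + 2.06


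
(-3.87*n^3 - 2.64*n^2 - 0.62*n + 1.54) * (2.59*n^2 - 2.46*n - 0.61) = -10.0233*n^5 + 2.6826*n^4 + 7.2493*n^3 + 7.1242*n^2 - 3.4102*n - 0.9394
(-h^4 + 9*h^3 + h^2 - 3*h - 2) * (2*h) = -2*h^5 + 18*h^4 + 2*h^3 - 6*h^2 - 4*h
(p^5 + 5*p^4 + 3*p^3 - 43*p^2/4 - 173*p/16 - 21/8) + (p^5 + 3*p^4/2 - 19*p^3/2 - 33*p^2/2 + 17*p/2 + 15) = 2*p^5 + 13*p^4/2 - 13*p^3/2 - 109*p^2/4 - 37*p/16 + 99/8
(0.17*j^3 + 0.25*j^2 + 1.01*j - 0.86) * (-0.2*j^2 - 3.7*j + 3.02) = -0.034*j^5 - 0.679*j^4 - 0.6136*j^3 - 2.81*j^2 + 6.2322*j - 2.5972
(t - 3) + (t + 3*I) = 2*t - 3 + 3*I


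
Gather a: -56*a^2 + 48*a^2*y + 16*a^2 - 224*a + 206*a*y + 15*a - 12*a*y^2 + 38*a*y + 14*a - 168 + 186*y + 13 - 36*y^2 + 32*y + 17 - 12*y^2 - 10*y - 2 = a^2*(48*y - 40) + a*(-12*y^2 + 244*y - 195) - 48*y^2 + 208*y - 140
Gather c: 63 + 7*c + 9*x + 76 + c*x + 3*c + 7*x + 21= c*(x + 10) + 16*x + 160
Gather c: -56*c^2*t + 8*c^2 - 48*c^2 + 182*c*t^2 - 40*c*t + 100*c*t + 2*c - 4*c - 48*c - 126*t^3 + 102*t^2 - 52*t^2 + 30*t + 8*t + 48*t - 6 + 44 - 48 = c^2*(-56*t - 40) + c*(182*t^2 + 60*t - 50) - 126*t^3 + 50*t^2 + 86*t - 10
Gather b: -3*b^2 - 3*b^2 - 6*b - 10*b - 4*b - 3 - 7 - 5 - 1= -6*b^2 - 20*b - 16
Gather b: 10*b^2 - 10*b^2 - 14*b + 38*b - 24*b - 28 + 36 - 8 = 0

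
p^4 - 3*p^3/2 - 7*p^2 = p^2*(p - 7/2)*(p + 2)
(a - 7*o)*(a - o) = a^2 - 8*a*o + 7*o^2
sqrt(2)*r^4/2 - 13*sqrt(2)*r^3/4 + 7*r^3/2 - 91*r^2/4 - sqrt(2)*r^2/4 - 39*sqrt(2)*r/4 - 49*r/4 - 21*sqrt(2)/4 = (r - 7)*(r + 1/2)*(r + 3*sqrt(2))*(sqrt(2)*r/2 + 1/2)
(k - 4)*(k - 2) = k^2 - 6*k + 8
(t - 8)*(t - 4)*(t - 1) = t^3 - 13*t^2 + 44*t - 32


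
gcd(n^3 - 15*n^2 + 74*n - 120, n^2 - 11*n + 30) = n^2 - 11*n + 30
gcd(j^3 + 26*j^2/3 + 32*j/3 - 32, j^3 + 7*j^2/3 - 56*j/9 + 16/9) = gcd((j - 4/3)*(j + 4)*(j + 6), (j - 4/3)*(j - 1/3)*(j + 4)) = j^2 + 8*j/3 - 16/3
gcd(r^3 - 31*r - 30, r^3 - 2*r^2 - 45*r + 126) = r - 6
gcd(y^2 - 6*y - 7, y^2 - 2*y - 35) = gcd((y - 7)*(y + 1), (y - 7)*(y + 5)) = y - 7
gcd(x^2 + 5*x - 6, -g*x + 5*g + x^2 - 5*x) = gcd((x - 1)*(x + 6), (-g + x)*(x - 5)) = 1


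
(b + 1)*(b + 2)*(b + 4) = b^3 + 7*b^2 + 14*b + 8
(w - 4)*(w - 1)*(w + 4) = w^3 - w^2 - 16*w + 16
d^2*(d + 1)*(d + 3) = d^4 + 4*d^3 + 3*d^2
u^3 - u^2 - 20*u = u*(u - 5)*(u + 4)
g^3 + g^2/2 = g^2*(g + 1/2)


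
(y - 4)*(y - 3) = y^2 - 7*y + 12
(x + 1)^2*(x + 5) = x^3 + 7*x^2 + 11*x + 5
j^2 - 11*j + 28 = (j - 7)*(j - 4)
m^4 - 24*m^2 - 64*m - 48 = (m - 6)*(m + 2)^3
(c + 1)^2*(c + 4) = c^3 + 6*c^2 + 9*c + 4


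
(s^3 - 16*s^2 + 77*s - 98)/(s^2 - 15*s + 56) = (s^2 - 9*s + 14)/(s - 8)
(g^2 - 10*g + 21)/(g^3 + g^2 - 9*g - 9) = (g - 7)/(g^2 + 4*g + 3)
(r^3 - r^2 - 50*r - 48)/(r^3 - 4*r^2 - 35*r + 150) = (r^2 - 7*r - 8)/(r^2 - 10*r + 25)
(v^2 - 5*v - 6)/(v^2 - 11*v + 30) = (v + 1)/(v - 5)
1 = 1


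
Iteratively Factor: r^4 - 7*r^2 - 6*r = (r - 3)*(r^3 + 3*r^2 + 2*r) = r*(r - 3)*(r^2 + 3*r + 2) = r*(r - 3)*(r + 2)*(r + 1)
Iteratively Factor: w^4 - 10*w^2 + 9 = (w - 1)*(w^3 + w^2 - 9*w - 9) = (w - 1)*(w + 1)*(w^2 - 9) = (w - 1)*(w + 1)*(w + 3)*(w - 3)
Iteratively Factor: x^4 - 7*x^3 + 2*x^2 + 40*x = (x)*(x^3 - 7*x^2 + 2*x + 40) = x*(x - 4)*(x^2 - 3*x - 10) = x*(x - 5)*(x - 4)*(x + 2)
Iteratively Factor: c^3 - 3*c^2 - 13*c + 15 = (c - 1)*(c^2 - 2*c - 15) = (c - 1)*(c + 3)*(c - 5)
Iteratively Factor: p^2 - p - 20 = (p - 5)*(p + 4)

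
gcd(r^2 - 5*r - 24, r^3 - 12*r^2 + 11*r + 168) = r^2 - 5*r - 24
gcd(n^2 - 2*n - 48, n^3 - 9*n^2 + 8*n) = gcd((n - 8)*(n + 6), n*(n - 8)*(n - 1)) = n - 8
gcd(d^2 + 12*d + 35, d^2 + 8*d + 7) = d + 7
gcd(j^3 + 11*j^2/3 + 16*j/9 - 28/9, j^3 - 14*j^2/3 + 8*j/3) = j - 2/3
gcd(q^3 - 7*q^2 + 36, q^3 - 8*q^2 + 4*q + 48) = q^2 - 4*q - 12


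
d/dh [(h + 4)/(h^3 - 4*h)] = 2*(-h^3 - 6*h^2 + 8)/(h^2*(h^4 - 8*h^2 + 16))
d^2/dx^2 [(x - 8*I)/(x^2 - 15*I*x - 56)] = 2/(x^3 - 21*I*x^2 - 147*x + 343*I)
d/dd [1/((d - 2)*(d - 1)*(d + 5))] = (-(d - 2)*(d - 1) - (d - 2)*(d + 5) - (d - 1)*(d + 5))/((d - 2)^2*(d - 1)^2*(d + 5)^2)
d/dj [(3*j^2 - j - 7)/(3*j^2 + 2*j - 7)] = 3*(3*j^2 + 7)/(9*j^4 + 12*j^3 - 38*j^2 - 28*j + 49)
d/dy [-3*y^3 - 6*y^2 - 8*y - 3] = -9*y^2 - 12*y - 8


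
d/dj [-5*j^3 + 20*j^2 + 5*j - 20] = -15*j^2 + 40*j + 5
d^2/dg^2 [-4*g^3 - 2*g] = -24*g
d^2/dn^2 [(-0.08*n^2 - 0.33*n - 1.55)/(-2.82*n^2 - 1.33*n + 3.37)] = (8.88178419700125e-16*n^4 + 4.648488*n^3 + 78.518952*n^2 + 53.697312*n + 39.71942)/(22.425768*n^6 + 31.730076*n^5 - 65.43387*n^4 - 73.484495*n^3 + 78.195795*n^2 + 45.314031*n - 38.272753)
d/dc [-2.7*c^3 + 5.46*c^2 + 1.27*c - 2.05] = -8.1*c^2 + 10.92*c + 1.27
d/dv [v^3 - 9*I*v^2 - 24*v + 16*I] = 3*v^2 - 18*I*v - 24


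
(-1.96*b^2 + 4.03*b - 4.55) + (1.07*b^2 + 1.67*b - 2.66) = -0.89*b^2 + 5.7*b - 7.21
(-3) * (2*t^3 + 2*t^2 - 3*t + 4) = -6*t^3 - 6*t^2 + 9*t - 12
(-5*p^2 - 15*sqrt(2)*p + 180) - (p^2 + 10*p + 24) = -6*p^2 - 15*sqrt(2)*p - 10*p + 156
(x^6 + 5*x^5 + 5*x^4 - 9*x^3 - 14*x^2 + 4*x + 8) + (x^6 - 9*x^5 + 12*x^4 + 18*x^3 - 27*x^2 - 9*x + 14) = 2*x^6 - 4*x^5 + 17*x^4 + 9*x^3 - 41*x^2 - 5*x + 22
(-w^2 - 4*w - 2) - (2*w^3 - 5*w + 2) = -2*w^3 - w^2 + w - 4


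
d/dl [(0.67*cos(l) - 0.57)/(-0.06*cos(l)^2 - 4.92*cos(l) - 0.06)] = 0.0413113887236433*(-0.0402*cos(l)^2 + 0.0684*cos(l) + 2.8446)*sin(l)/(-0.0121951219512195*sin(l)^2 + 1.0*cos(l) + 0.024390243902439)^2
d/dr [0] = 0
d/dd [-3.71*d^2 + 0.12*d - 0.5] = 0.12 - 7.42*d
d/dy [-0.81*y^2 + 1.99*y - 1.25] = 1.99 - 1.62*y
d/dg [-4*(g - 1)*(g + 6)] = -8*g - 20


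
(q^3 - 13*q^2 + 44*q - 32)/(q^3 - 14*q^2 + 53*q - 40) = (q - 4)/(q - 5)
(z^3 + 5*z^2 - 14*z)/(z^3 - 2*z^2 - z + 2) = z*(z + 7)/(z^2 - 1)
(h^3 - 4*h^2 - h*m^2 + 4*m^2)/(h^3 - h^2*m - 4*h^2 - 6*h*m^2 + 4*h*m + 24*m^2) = (h^2 - m^2)/(h^2 - h*m - 6*m^2)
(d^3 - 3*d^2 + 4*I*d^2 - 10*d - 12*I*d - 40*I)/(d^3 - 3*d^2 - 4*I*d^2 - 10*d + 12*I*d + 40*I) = (d + 4*I)/(d - 4*I)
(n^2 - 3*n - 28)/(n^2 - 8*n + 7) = (n + 4)/(n - 1)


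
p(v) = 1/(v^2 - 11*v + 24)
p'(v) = (11 - 2*v)/(v^2 - 11*v + 24)^2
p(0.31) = 0.05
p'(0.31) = 0.02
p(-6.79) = 0.01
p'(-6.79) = 0.00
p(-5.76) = 0.01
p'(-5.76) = 0.00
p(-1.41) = 0.02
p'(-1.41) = 0.01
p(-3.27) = 0.01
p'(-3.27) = 0.00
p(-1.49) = 0.02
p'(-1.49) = 0.01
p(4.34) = -0.20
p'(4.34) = 0.10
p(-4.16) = 0.01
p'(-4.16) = 0.00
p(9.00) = 0.17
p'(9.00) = -0.19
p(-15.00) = 0.00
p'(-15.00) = 0.00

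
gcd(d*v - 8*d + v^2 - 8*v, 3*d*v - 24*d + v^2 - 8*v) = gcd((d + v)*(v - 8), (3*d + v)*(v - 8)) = v - 8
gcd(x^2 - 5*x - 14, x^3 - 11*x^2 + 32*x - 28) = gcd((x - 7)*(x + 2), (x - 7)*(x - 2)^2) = x - 7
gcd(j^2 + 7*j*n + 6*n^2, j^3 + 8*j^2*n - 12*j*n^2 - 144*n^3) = j + 6*n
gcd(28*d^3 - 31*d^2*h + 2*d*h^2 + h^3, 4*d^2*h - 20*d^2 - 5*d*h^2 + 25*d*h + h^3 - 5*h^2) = 4*d^2 - 5*d*h + h^2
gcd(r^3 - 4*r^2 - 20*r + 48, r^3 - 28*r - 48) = r^2 - 2*r - 24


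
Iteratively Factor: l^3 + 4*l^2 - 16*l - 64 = (l - 4)*(l^2 + 8*l + 16) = (l - 4)*(l + 4)*(l + 4)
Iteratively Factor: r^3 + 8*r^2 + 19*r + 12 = (r + 1)*(r^2 + 7*r + 12) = (r + 1)*(r + 4)*(r + 3)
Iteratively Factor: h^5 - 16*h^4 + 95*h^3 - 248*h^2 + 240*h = (h - 4)*(h^4 - 12*h^3 + 47*h^2 - 60*h) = (h - 5)*(h - 4)*(h^3 - 7*h^2 + 12*h) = h*(h - 5)*(h - 4)*(h^2 - 7*h + 12) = h*(h - 5)*(h - 4)^2*(h - 3)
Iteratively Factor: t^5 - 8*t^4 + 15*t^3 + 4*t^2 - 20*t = (t - 2)*(t^4 - 6*t^3 + 3*t^2 + 10*t) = (t - 2)*(t + 1)*(t^3 - 7*t^2 + 10*t) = t*(t - 2)*(t + 1)*(t^2 - 7*t + 10) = t*(t - 5)*(t - 2)*(t + 1)*(t - 2)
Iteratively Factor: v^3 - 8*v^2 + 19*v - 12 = (v - 1)*(v^2 - 7*v + 12) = (v - 3)*(v - 1)*(v - 4)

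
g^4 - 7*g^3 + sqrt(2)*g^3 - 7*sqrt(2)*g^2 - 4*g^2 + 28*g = g*(g - 7)*(g - sqrt(2))*(g + 2*sqrt(2))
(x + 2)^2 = x^2 + 4*x + 4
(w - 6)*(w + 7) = w^2 + w - 42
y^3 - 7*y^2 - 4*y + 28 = (y - 7)*(y - 2)*(y + 2)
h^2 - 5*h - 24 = (h - 8)*(h + 3)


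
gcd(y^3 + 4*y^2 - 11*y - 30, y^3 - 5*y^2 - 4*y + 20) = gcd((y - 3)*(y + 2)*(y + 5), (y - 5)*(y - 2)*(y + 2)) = y + 2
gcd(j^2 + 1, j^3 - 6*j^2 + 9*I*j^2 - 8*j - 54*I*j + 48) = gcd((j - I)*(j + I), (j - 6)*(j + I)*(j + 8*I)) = j + I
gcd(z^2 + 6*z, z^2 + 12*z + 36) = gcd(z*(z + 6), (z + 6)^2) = z + 6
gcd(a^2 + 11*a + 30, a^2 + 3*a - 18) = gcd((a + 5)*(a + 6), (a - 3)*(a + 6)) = a + 6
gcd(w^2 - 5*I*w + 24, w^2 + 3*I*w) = w + 3*I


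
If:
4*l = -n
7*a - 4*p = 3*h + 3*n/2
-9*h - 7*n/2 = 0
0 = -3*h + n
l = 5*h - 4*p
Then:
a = 0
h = 0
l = 0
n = 0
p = 0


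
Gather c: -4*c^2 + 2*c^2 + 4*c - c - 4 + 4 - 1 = -2*c^2 + 3*c - 1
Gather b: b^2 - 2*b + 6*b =b^2 + 4*b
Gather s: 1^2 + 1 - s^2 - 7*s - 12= -s^2 - 7*s - 10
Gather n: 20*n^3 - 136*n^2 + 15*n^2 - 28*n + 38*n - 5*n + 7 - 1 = 20*n^3 - 121*n^2 + 5*n + 6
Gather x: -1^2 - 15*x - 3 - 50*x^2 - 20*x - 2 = -50*x^2 - 35*x - 6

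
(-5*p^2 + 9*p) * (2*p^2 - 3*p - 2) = -10*p^4 + 33*p^3 - 17*p^2 - 18*p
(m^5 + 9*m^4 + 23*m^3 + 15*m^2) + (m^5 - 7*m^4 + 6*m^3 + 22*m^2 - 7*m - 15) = 2*m^5 + 2*m^4 + 29*m^3 + 37*m^2 - 7*m - 15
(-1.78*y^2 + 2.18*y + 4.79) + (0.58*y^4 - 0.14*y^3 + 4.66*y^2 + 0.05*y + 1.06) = 0.58*y^4 - 0.14*y^3 + 2.88*y^2 + 2.23*y + 5.85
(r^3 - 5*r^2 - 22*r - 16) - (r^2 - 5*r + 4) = r^3 - 6*r^2 - 17*r - 20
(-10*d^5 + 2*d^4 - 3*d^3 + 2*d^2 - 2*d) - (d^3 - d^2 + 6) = -10*d^5 + 2*d^4 - 4*d^3 + 3*d^2 - 2*d - 6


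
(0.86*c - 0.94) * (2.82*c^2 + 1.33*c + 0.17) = 2.4252*c^3 - 1.507*c^2 - 1.104*c - 0.1598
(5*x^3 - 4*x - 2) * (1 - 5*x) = -25*x^4 + 5*x^3 + 20*x^2 + 6*x - 2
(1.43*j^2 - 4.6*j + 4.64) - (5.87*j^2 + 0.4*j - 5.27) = -4.44*j^2 - 5.0*j + 9.91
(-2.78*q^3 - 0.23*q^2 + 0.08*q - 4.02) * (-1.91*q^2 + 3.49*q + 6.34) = 5.3098*q^5 - 9.2629*q^4 - 18.5807*q^3 + 6.4992*q^2 - 13.5226*q - 25.4868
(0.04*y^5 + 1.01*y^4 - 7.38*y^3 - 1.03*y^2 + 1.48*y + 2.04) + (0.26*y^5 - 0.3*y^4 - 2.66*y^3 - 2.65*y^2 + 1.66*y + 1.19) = 0.3*y^5 + 0.71*y^4 - 10.04*y^3 - 3.68*y^2 + 3.14*y + 3.23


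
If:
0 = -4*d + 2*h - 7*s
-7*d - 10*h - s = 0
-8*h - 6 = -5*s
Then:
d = 24/5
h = -3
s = -18/5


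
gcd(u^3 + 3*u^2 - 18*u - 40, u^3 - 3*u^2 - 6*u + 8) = u^2 - 2*u - 8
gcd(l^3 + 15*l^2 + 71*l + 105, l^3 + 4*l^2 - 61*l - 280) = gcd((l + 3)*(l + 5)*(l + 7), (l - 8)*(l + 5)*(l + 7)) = l^2 + 12*l + 35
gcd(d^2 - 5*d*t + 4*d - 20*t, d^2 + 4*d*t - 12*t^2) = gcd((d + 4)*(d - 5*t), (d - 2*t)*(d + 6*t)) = 1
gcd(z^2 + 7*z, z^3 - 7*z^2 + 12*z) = z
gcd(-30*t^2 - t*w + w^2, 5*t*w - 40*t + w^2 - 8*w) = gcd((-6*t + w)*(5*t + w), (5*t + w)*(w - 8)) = 5*t + w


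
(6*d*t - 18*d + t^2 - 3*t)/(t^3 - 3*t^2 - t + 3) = (6*d + t)/(t^2 - 1)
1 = 1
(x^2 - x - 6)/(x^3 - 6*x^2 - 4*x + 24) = (x - 3)/(x^2 - 8*x + 12)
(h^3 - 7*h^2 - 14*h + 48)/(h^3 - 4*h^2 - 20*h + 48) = (h^2 - 5*h - 24)/(h^2 - 2*h - 24)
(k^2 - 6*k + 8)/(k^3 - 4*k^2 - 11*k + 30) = (k - 4)/(k^2 - 2*k - 15)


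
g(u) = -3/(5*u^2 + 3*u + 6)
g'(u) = -3*(-10*u - 3)/(5*u^2 + 3*u + 6)^2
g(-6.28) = -0.02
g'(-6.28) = -0.01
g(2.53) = -0.07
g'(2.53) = 0.04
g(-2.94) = -0.07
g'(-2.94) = -0.05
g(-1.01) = -0.37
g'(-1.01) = -0.33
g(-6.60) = -0.01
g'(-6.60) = -0.00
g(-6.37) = -0.02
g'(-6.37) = -0.01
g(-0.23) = -0.54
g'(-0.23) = 0.07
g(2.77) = -0.06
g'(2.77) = 0.03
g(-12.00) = 0.00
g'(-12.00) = 0.00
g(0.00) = -0.50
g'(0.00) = 0.25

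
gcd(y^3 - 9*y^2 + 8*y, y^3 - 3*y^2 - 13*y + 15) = y - 1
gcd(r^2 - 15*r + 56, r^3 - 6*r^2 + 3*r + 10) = 1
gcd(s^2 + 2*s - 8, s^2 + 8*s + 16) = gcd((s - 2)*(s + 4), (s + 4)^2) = s + 4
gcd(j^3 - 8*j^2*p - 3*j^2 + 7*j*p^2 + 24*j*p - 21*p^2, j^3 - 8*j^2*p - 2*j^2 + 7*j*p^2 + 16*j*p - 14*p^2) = j^2 - 8*j*p + 7*p^2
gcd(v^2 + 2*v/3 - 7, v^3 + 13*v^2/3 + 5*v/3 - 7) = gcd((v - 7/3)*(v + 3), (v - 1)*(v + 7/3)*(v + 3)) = v + 3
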